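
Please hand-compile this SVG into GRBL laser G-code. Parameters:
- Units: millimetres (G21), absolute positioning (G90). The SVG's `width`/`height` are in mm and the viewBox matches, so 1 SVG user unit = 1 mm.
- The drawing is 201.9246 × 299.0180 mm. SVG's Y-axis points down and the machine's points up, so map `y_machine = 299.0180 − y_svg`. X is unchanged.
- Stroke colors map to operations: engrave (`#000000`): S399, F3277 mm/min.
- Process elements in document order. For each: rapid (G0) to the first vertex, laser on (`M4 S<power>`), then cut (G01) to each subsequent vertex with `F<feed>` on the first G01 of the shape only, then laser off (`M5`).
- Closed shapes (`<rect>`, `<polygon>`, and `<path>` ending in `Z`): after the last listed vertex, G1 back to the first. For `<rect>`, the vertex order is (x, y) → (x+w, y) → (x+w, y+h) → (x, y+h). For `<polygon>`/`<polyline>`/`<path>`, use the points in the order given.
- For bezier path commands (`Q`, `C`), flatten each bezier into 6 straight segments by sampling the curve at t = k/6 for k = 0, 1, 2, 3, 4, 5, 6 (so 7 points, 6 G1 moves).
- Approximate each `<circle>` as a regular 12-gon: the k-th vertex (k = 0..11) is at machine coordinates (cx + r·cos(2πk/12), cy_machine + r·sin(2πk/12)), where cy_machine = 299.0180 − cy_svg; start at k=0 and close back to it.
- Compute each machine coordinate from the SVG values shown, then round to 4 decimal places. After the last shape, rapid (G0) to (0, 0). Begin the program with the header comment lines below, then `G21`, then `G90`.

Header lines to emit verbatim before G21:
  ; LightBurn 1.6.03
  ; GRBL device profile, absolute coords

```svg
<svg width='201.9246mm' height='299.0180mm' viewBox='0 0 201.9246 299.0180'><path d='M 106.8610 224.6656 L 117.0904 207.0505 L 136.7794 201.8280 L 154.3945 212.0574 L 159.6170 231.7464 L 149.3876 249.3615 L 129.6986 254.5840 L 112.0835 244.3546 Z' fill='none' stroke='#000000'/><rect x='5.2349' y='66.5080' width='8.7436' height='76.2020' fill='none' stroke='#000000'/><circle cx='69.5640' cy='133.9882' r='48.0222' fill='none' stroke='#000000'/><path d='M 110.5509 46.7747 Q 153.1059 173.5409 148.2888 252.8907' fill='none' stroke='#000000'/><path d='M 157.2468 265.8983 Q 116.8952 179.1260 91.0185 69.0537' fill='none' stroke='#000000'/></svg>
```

viewBox `0 0 201.9246 299.0180` with mm width/height → 1 unit = 1 mm. Flip: y_m = 299.0180 − y_svg.

**Shape 1** — `<path>` regular polygon, stroke `#000000` → engrave (S399, F3277). Machine vertices: (106.8610,74.3524) → (117.0904,91.9675) → (136.7794,97.1900) → (154.3945,86.9606) → (159.6170,67.2716) → (149.3876,49.6565) → (129.6986,44.4340) → (112.0835,54.6634) → (106.8610,74.3524). Closed: final G1 returns to the first vertex.

**Shape 2** — `<rect>` rectangle, stroke `#000000` → engrave (S399, F3277). Machine vertices: (5.2349,232.5100) → (13.9785,232.5100) → (13.9785,156.3080) → (5.2349,156.3080) → (5.2349,232.5100). Closed: final G1 returns to the first vertex.

**Shape 3** — `<circle>` circle, stroke `#000000` → engrave (S399, F3277). Machine vertices: (117.5862,165.0298) → (111.1524,189.0409) → (93.5751,206.6182) → (69.5640,213.0520) → (45.5529,206.6182) → (27.9756,189.0409) → (21.5418,165.0298) → (27.9756,141.0187) → (45.5529,123.4414) → (69.5640,117.0076) → (93.5751,123.4414) → (111.1524,141.0187) → (117.5862,165.0298). Closed: final G1 returns to the first vertex.

**Shape 4** — `<path>` quadratic bezier, stroke `#000000` → engrave (S399, F3277). Control points (SVG): P0=(110.5509,46.7747), P1=(153.1059,173.5409), P2=(148.2888,252.8907); sampled at t=k/6. Machine vertices: (110.5509,252.2433) → (123.4200,211.3050) → (133.6573,173.0010) → (141.2629,137.3312) → (146.2366,104.2957) → (148.5786,73.8944) → (148.2888,46.1273). Open path.

**Shape 5** — `<path>` quadratic bezier, stroke `#000000` → engrave (S399, F3277). Control points (SVG): P0=(157.2468,265.8983), P1=(116.8952,179.1260), P2=(91.0185,69.0537); sampled at t=k/6. Machine vertices: (157.2468,33.1197) → (144.1983,62.6910) → (131.9541,93.5568) → (120.5139,125.7170) → (109.8780,159.1717) → (100.0461,193.9208) → (91.0185,229.9643). Open path.

; LightBurn 1.6.03
; GRBL device profile, absolute coords
G21
G90
G0 X106.8610 Y74.3524
M4 S399
G01 X117.0904 Y91.9675 F3277
G01 X136.7794 Y97.1900
G01 X154.3945 Y86.9606
G01 X159.6170 Y67.2716
G01 X149.3876 Y49.6565
G01 X129.6986 Y44.4340
G01 X112.0835 Y54.6634
G01 X106.8610 Y74.3524
M5
G0 X5.2349 Y232.5100
M4 S399
G01 X13.9785 Y232.5100 F3277
G01 X13.9785 Y156.3080
G01 X5.2349 Y156.3080
G01 X5.2349 Y232.5100
M5
G0 X117.5862 Y165.0298
M4 S399
G01 X111.1524 Y189.0409 F3277
G01 X93.5751 Y206.6182
G01 X69.5640 Y213.0520
G01 X45.5529 Y206.6182
G01 X27.9756 Y189.0409
G01 X21.5418 Y165.0298
G01 X27.9756 Y141.0187
G01 X45.5529 Y123.4414
G01 X69.5640 Y117.0076
G01 X93.5751 Y123.4414
G01 X111.1524 Y141.0187
G01 X117.5862 Y165.0298
M5
G0 X110.5509 Y252.2433
M4 S399
G01 X123.4200 Y211.3050 F3277
G01 X133.6573 Y173.0010
G01 X141.2629 Y137.3312
G01 X146.2366 Y104.2957
G01 X148.5786 Y73.8944
G01 X148.2888 Y46.1273
M5
G0 X157.2468 Y33.1197
M4 S399
G01 X144.1983 Y62.6910 F3277
G01 X131.9541 Y93.5568
G01 X120.5139 Y125.7170
G01 X109.8780 Y159.1717
G01 X100.0461 Y193.9208
G01 X91.0185 Y229.9643
M5
G0 X0.0000 Y0.0000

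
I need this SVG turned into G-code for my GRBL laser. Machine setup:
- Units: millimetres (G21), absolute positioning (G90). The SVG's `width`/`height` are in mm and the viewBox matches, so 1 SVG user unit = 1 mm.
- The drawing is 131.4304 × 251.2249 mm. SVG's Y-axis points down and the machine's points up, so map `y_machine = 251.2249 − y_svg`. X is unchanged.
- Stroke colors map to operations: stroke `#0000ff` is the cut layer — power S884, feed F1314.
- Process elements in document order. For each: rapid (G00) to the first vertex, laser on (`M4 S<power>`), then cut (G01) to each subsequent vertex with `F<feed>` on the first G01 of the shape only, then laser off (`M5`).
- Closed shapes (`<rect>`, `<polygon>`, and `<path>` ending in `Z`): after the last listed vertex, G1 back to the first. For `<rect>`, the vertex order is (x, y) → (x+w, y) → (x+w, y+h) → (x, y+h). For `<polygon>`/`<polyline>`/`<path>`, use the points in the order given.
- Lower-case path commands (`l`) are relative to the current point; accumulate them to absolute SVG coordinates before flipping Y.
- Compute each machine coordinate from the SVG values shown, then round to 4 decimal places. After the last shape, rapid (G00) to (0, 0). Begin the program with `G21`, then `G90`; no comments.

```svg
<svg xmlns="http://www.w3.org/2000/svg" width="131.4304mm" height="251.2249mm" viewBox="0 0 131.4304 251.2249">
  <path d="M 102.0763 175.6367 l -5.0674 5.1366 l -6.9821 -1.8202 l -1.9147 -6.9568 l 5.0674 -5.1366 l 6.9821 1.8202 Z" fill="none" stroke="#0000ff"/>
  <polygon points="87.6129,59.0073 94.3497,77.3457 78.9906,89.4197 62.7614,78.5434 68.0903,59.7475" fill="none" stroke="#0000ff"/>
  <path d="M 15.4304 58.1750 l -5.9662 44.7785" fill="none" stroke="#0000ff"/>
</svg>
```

Since the viewBox matches the mm dimensions, user units are millimetres directly. The only transform is the Y-flip y_m = 251.2249 − y_svg.

Shape 1 is a regular polygon drawn with `<path>`. Its stroke #0000ff means cut at S884, F1314. After flipping Y the toolpath is (102.0763,75.5882) → (97.0089,70.4516) → (90.0268,72.2718) → (88.1121,79.2286) → (93.1795,84.3652) → (100.1616,82.5450) → (102.0763,75.5882), returning to the start.

Shape 2 is a regular polygon drawn with `<polygon>`. Its stroke #0000ff means cut at S884, F1314. After flipping Y the toolpath is (87.6129,192.2176) → (94.3497,173.8792) → (78.9906,161.8052) → (62.7614,172.6815) → (68.0903,191.4774) → (87.6129,192.2176), returning to the start.

Shape 3 is a line segment drawn with `<path>`. Its stroke #0000ff means cut at S884, F1314. After flipping Y the toolpath is (15.4304,193.0499) → (9.4642,148.2714).

G21
G90
G00 X102.0763 Y75.5882
M4 S884
G01 X97.0089 Y70.4516 F1314
G01 X90.0268 Y72.2718
G01 X88.1121 Y79.2286
G01 X93.1795 Y84.3652
G01 X100.1616 Y82.5450
G01 X102.0763 Y75.5882
M5
G00 X87.6129 Y192.2176
M4 S884
G01 X94.3497 Y173.8792 F1314
G01 X78.9906 Y161.8052
G01 X62.7614 Y172.6815
G01 X68.0903 Y191.4774
G01 X87.6129 Y192.2176
M5
G00 X15.4304 Y193.0499
M4 S884
G01 X9.4642 Y148.2714 F1314
M5
G00 X0.0000 Y0.0000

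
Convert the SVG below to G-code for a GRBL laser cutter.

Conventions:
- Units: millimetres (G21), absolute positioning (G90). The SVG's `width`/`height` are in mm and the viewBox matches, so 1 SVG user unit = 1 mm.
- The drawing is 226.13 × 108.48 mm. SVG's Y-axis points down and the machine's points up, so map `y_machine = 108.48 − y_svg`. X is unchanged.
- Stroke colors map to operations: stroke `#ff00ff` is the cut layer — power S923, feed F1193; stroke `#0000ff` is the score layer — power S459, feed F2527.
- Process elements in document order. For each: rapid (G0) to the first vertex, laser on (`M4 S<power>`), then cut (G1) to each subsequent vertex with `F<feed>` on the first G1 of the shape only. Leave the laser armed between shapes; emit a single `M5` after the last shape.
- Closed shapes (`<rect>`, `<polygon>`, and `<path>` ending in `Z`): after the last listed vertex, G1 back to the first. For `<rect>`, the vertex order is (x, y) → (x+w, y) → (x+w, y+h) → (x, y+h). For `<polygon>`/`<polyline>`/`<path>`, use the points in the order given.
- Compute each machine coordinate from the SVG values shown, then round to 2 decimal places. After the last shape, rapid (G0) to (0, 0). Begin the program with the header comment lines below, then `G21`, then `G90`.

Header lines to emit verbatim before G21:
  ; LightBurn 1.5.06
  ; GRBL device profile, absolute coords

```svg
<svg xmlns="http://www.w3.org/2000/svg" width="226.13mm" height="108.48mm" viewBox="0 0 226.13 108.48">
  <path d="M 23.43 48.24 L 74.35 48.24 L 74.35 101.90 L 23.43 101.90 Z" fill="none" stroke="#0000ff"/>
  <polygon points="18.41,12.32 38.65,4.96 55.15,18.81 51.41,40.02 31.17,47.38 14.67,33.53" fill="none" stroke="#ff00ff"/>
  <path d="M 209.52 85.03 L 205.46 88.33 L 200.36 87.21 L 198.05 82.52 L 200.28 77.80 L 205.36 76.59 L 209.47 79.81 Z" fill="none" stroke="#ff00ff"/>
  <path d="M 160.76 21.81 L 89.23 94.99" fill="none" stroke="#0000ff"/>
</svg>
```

; LightBurn 1.5.06
; GRBL device profile, absolute coords
G21
G90
G0 X23.43 Y60.24
M4 S459
G1 X74.35 Y60.24 F2527
G1 X74.35 Y6.58
G1 X23.43 Y6.58
G1 X23.43 Y60.24
G0 X18.41 Y96.16
M4 S923
G1 X38.65 Y103.52 F1193
G1 X55.15 Y89.67
G1 X51.41 Y68.46
G1 X31.17 Y61.10
G1 X14.67 Y74.95
G1 X18.41 Y96.16
G0 X209.52 Y23.45
M4 S923
G1 X205.46 Y20.15 F1193
G1 X200.36 Y21.27
G1 X198.05 Y25.96
G1 X200.28 Y30.68
G1 X205.36 Y31.89
G1 X209.47 Y28.67
G1 X209.52 Y23.45
G0 X160.76 Y86.67
M4 S459
G1 X89.23 Y13.49 F2527
M5
G0 X0.00 Y0.00

viewBox `0 0 226.13 108.48` with mm width/height → 1 unit = 1 mm. Flip: y_m = 108.48 − y_svg.

**Shape 1** — `<path>` rectangle, stroke `#0000ff` → score (S459, F2527). Machine vertices: (23.43,60.24) → (74.35,60.24) → (74.35,6.58) → (23.43,6.58) → (23.43,60.24). Closed: final G1 returns to the first vertex.

**Shape 2** — `<polygon>` regular polygon, stroke `#ff00ff` → cut (S923, F1193). Machine vertices: (18.41,96.16) → (38.65,103.52) → (55.15,89.67) → (51.41,68.46) → (31.17,61.10) → (14.67,74.95) → (18.41,96.16). Closed: final G1 returns to the first vertex.

**Shape 3** — `<path>` regular polygon, stroke `#ff00ff` → cut (S923, F1193). Machine vertices: (209.52,23.45) → (205.46,20.15) → (200.36,21.27) → (198.05,25.96) → (200.28,30.68) → (205.36,31.89) → (209.47,28.67) → (209.52,23.45). Closed: final G1 returns to the first vertex.

**Shape 4** — `<path>` line segment, stroke `#0000ff` → score (S459, F2527). Machine vertices: (160.76,86.67) → (89.23,13.49). Open path.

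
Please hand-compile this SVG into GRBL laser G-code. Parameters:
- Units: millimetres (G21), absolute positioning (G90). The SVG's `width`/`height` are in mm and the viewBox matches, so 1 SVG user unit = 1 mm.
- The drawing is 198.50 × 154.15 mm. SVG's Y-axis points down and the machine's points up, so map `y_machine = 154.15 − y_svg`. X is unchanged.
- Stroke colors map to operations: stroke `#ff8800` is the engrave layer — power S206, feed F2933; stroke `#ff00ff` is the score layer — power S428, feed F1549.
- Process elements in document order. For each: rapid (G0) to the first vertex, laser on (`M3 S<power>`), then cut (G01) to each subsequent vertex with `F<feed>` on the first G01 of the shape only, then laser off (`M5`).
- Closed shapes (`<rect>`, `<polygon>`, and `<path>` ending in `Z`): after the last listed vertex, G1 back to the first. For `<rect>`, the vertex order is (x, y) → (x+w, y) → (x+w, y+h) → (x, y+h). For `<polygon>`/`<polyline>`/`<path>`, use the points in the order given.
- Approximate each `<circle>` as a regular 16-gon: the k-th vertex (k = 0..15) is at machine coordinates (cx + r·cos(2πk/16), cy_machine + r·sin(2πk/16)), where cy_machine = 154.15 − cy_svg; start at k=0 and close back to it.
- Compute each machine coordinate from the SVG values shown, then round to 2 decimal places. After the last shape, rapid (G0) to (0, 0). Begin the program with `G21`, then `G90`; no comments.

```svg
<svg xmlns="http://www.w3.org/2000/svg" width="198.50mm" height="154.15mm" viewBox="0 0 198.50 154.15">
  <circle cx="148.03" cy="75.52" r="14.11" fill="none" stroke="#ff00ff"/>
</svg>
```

G21
G90
G0 X162.14 Y78.63
M3 S428
G01 X161.07 Y84.03 F1549
G01 X158.01 Y88.61
G01 X153.43 Y91.67
G01 X148.03 Y92.74
G01 X142.63 Y91.67
G01 X138.05 Y88.61
G01 X134.99 Y84.03
G01 X133.92 Y78.63
G01 X134.99 Y73.23
G01 X138.05 Y68.65
G01 X142.63 Y65.59
G01 X148.03 Y64.52
G01 X153.43 Y65.59
G01 X158.01 Y68.65
G01 X161.07 Y73.23
G01 X162.14 Y78.63
M5
G0 X0.00 Y0.00

viewBox `0 0 198.50 154.15` with mm width/height → 1 unit = 1 mm. Flip: y_m = 154.15 − y_svg.

**Shape 1** — `<circle>` circle, stroke `#ff00ff` → score (S428, F1549). Machine vertices: (162.14,78.63) → (161.07,84.03) → (158.01,88.61) → (153.43,91.67) → (148.03,92.74) → (142.63,91.67) → (138.05,88.61) → (134.99,84.03) → (133.92,78.63) → (134.99,73.23) → (138.05,68.65) → (142.63,65.59) → (148.03,64.52) → (153.43,65.59) → (158.01,68.65) → (161.07,73.23) → (162.14,78.63). Closed: final G1 returns to the first vertex.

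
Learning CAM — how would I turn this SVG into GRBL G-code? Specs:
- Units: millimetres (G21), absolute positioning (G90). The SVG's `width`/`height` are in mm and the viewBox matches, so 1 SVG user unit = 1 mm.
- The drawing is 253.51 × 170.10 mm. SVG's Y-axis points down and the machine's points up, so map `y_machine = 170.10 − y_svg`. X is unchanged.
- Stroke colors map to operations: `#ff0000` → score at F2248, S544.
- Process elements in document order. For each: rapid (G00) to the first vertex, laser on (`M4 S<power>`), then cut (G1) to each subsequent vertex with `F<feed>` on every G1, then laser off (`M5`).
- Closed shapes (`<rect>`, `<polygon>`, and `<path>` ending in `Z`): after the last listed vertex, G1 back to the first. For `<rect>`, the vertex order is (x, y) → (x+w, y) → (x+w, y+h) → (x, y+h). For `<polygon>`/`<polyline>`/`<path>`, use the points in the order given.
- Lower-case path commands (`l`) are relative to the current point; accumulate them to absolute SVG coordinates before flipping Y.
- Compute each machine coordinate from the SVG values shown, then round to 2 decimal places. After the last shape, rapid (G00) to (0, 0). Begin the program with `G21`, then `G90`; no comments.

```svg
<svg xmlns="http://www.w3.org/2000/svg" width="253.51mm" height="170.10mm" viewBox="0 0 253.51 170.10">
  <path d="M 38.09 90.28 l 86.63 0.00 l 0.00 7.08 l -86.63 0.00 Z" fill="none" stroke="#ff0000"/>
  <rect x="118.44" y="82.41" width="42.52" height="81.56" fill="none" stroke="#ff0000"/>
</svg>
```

Since the viewBox matches the mm dimensions, user units are millimetres directly. The only transform is the Y-flip y_m = 170.10 − y_svg.

Shape 1 is a rectangle drawn with `<path>`. Its stroke #ff0000 means score at S544, F2248. After flipping Y the toolpath is (38.09,79.82) → (124.72,79.82) → (124.72,72.74) → (38.09,72.74) → (38.09,79.82), returning to the start.

Shape 2 is a rectangle drawn with `<rect>`. Its stroke #ff0000 means score at S544, F2248. After flipping Y the toolpath is (118.44,87.69) → (160.96,87.69) → (160.96,6.13) → (118.44,6.13) → (118.44,87.69), returning to the start.

G21
G90
G00 X38.09 Y79.82
M4 S544
G1 X124.72 Y79.82 F2248
G1 X124.72 Y72.74 F2248
G1 X38.09 Y72.74 F2248
G1 X38.09 Y79.82 F2248
M5
G00 X118.44 Y87.69
M4 S544
G1 X160.96 Y87.69 F2248
G1 X160.96 Y6.13 F2248
G1 X118.44 Y6.13 F2248
G1 X118.44 Y87.69 F2248
M5
G00 X0.00 Y0.00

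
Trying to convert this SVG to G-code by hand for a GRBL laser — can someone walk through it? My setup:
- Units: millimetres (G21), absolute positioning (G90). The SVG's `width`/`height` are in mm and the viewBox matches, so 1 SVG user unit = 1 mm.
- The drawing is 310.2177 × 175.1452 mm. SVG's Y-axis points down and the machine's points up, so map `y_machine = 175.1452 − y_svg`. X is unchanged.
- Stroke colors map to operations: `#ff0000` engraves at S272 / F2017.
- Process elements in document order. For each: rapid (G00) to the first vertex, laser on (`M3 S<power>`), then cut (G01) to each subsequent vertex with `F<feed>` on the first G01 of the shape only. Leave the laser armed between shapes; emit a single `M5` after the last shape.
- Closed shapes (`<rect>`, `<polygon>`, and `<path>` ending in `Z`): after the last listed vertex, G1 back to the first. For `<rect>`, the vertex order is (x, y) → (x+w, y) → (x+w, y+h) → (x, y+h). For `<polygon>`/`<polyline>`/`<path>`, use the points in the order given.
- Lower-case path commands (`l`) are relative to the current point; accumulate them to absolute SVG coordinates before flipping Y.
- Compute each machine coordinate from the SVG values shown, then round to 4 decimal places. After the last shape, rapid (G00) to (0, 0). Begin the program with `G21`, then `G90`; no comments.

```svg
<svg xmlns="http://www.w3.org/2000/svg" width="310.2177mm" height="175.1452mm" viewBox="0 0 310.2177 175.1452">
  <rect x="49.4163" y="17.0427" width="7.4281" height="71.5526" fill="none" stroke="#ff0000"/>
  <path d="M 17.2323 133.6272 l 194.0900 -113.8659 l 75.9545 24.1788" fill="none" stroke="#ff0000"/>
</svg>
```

G21
G90
G00 X49.4163 Y158.1025
M3 S272
G01 X56.8444 Y158.1025 F2017
G01 X56.8444 Y86.5499
G01 X49.4163 Y86.5499
G01 X49.4163 Y158.1025
G00 X17.2323 Y41.5180
M3 S272
G01 X211.3223 Y155.3839 F2017
G01 X287.2768 Y131.2051
M5
G00 X0.0000 Y0.0000

1 u = 1 mm; y_m = 175.1452 − y.

[1] `<rect>` rectangle, #ff0000→engrave S272 F2017: (49.4163,158.1025) → (56.8444,158.1025) → (56.8444,86.5499) → (49.4163,86.5499) → (49.4163,158.1025) (closed)

[2] `<path>` open polyline, #ff0000→engrave S272 F2017: (17.2323,41.5180) → (211.3223,155.3839) → (287.2768,131.2051)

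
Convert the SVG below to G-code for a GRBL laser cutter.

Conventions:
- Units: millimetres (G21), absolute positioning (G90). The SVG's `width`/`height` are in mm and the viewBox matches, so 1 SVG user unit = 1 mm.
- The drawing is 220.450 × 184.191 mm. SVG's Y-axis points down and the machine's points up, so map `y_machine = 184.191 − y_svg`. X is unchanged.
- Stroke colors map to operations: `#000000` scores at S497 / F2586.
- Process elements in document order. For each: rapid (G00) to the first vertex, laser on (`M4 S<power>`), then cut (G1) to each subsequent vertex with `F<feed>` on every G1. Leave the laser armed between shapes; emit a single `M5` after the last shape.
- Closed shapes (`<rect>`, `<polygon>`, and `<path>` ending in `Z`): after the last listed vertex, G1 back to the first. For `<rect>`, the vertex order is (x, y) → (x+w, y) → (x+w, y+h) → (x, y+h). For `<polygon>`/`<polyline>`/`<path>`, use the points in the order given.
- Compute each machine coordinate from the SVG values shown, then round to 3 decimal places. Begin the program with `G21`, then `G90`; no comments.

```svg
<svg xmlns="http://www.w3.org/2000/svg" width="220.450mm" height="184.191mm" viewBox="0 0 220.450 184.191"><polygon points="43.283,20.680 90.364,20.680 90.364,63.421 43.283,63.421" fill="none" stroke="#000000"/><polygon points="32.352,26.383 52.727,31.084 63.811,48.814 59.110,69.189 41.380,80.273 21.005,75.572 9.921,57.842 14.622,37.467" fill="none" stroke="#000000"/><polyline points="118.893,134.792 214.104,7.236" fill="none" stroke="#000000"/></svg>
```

1 u = 1 mm; y_m = 184.191 − y.

[1] `<polygon>` rectangle, #000000→score S497 F2586: (43.283,163.511) → (90.364,163.511) → (90.364,120.770) → (43.283,120.770) → (43.283,163.511) (closed)

[2] `<polygon>` regular polygon, #000000→score S497 F2586: (32.352,157.808) → (52.727,153.107) → (63.811,135.377) → (59.110,115.002) → (41.380,103.918) → (21.005,108.619) → (9.921,126.349) → (14.622,146.724) → (32.352,157.808) (closed)

[3] `<polyline>` line segment, #000000→score S497 F2586: (118.893,49.399) → (214.104,176.955)

G21
G90
G00 X43.283 Y163.511
M4 S497
G1 X90.364 Y163.511 F2586
G1 X90.364 Y120.770 F2586
G1 X43.283 Y120.770 F2586
G1 X43.283 Y163.511 F2586
G00 X32.352 Y157.808
M4 S497
G1 X52.727 Y153.107 F2586
G1 X63.811 Y135.377 F2586
G1 X59.110 Y115.002 F2586
G1 X41.380 Y103.918 F2586
G1 X21.005 Y108.619 F2586
G1 X9.921 Y126.349 F2586
G1 X14.622 Y146.724 F2586
G1 X32.352 Y157.808 F2586
G00 X118.893 Y49.399
M4 S497
G1 X214.104 Y176.955 F2586
M5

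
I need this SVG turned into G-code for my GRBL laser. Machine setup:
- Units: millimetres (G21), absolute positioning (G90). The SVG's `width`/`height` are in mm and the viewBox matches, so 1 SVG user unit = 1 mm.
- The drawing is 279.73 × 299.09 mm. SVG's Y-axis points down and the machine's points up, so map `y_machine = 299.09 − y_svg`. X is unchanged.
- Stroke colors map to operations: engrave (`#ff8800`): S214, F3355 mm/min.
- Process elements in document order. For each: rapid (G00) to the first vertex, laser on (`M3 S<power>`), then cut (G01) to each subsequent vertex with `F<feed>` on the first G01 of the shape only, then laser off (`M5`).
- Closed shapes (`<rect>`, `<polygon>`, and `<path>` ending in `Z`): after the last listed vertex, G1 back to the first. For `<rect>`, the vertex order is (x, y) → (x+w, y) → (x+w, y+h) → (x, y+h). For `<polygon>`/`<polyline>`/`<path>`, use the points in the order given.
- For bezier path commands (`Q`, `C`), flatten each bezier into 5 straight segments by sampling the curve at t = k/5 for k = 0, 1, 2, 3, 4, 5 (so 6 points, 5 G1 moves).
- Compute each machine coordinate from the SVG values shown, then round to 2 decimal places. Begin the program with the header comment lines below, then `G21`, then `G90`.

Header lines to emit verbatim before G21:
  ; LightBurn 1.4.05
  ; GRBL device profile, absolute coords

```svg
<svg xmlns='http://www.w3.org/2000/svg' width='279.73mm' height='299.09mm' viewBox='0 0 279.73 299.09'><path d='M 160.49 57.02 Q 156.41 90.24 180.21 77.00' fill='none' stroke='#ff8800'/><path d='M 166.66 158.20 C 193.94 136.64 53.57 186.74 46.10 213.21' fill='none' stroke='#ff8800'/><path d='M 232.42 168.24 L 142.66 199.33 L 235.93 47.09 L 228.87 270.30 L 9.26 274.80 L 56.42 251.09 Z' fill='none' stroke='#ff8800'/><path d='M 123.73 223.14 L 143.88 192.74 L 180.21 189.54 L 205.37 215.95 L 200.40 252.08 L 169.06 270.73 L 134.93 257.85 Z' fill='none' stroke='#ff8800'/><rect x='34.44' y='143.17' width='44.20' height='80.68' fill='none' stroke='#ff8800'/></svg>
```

1 u = 1 mm; y_m = 299.09 − y.

[1] `<path>` quadratic bezier, #ff8800→engrave S214 F3355: (160.49,242.07) → (159.97,230.64) → (161.69,222.93) → (165.63,218.93) → (171.81,218.65) → (180.21,222.09)

[2] `<path>` cubic bezier, #ff8800→engrave S214 F3355: (166.66,140.89) → (165.31,145.99) → (138.16,138.46) → (99.62,122.89) → (64.13,103.84) → (46.10,85.88)

[3] `<path>` closed polygon, #ff8800→engrave S214 F3355: (232.42,130.85) → (142.66,99.76) → (235.93,252.00) → (228.87,28.79) → (9.26,24.29) → (56.42,48.00) → (232.42,130.85) (closed)

[4] `<path>` regular polygon, #ff8800→engrave S214 F3355: (123.73,75.95) → (143.88,106.35) → (180.21,109.55) → (205.37,83.14) → (200.40,47.01) → (169.06,28.36) → (134.93,41.24) → (123.73,75.95) (closed)

[5] `<rect>` rectangle, #ff8800→engrave S214 F3355: (34.44,155.92) → (78.64,155.92) → (78.64,75.24) → (34.44,75.24) → (34.44,155.92) (closed)

; LightBurn 1.4.05
; GRBL device profile, absolute coords
G21
G90
G00 X160.49 Y242.07
M3 S214
G01 X159.97 Y230.64 F3355
G01 X161.69 Y222.93
G01 X165.63 Y218.93
G01 X171.81 Y218.65
G01 X180.21 Y222.09
M5
G00 X166.66 Y140.89
M3 S214
G01 X165.31 Y145.99 F3355
G01 X138.16 Y138.46
G01 X99.62 Y122.89
G01 X64.13 Y103.84
G01 X46.10 Y85.88
M5
G00 X232.42 Y130.85
M3 S214
G01 X142.66 Y99.76 F3355
G01 X235.93 Y252.00
G01 X228.87 Y28.79
G01 X9.26 Y24.29
G01 X56.42 Y48.00
G01 X232.42 Y130.85
M5
G00 X123.73 Y75.95
M3 S214
G01 X143.88 Y106.35 F3355
G01 X180.21 Y109.55
G01 X205.37 Y83.14
G01 X200.40 Y47.01
G01 X169.06 Y28.36
G01 X134.93 Y41.24
G01 X123.73 Y75.95
M5
G00 X34.44 Y155.92
M3 S214
G01 X78.64 Y155.92 F3355
G01 X78.64 Y75.24
G01 X34.44 Y75.24
G01 X34.44 Y155.92
M5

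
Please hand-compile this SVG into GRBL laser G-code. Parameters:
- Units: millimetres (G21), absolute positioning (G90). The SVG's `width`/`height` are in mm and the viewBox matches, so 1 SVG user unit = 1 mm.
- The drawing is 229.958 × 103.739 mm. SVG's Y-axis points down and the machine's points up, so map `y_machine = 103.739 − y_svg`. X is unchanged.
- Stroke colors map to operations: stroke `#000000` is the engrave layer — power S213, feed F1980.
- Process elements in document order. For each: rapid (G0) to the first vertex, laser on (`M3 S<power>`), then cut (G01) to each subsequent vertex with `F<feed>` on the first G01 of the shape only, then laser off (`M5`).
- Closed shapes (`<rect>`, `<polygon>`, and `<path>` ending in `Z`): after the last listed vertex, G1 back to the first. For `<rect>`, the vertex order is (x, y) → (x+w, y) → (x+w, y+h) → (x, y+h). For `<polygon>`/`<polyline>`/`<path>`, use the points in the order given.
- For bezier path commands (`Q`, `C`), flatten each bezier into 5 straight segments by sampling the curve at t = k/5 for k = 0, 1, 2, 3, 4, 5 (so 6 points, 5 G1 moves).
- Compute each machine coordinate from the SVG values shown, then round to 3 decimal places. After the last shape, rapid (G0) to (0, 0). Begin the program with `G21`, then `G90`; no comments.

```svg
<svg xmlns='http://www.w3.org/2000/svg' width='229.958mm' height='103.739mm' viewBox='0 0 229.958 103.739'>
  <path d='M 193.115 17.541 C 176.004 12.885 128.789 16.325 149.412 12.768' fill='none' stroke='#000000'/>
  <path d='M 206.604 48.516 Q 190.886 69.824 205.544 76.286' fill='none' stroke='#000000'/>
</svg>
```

1 u = 1 mm; y_m = 103.739 − y.

[1] `<path>` cubic bezier, #000000→engrave S213 F1980: (193.115,86.198) → (180.019,88.141) → (164.400,88.865) → (150.958,89.095) → (144.395,89.556) → (149.412,90.971)

[2] `<path>` quadratic bezier, #000000→engrave S213 F1980: (206.604,55.223) → (201.532,47.294) → (198.890,40.552) → (198.678,34.998) → (200.896,30.632) → (205.544,27.453)

G21
G90
G0 X193.115 Y86.198
M3 S213
G01 X180.019 Y88.141 F1980
G01 X164.400 Y88.865
G01 X150.958 Y89.095
G01 X144.395 Y89.556
G01 X149.412 Y90.971
M5
G0 X206.604 Y55.223
M3 S213
G01 X201.532 Y47.294 F1980
G01 X198.890 Y40.552
G01 X198.678 Y34.998
G01 X200.896 Y30.632
G01 X205.544 Y27.453
M5
G0 X0.000 Y0.000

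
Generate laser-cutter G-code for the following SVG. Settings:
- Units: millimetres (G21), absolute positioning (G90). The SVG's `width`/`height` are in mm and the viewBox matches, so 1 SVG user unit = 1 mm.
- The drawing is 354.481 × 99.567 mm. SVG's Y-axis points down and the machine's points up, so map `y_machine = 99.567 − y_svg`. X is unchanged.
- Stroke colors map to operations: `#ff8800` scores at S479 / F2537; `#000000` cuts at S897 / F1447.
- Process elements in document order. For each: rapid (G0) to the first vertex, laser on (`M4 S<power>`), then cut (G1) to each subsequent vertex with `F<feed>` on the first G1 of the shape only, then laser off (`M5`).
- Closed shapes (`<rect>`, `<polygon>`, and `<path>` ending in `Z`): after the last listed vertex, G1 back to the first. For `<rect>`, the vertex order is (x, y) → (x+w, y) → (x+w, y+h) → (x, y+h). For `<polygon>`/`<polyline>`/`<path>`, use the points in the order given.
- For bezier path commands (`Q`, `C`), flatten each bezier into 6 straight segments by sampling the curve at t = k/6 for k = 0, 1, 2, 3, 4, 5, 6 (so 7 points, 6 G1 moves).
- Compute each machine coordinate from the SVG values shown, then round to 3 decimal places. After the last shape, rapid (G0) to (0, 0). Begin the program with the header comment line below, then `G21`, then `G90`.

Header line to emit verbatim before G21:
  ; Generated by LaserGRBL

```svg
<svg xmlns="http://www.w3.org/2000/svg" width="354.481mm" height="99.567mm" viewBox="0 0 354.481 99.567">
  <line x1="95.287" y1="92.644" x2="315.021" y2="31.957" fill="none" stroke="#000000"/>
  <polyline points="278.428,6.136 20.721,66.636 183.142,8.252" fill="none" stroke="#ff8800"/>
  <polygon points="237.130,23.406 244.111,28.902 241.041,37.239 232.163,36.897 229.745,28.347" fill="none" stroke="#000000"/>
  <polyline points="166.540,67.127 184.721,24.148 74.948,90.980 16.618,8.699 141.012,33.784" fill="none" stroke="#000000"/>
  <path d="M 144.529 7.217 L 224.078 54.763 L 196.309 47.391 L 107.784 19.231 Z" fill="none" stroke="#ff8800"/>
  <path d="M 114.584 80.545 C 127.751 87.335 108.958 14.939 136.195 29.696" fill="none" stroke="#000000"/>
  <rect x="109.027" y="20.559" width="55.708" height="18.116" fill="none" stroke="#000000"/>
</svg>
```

1 u = 1 mm; y_m = 99.567 − y.

[1] `<line>` line segment, #000000→cut S897 F1447: (95.287,6.923) → (315.021,67.610)

[2] `<polyline>` open polyline, #ff8800→score S479 F2537: (278.428,93.431) → (20.721,32.931) → (183.142,91.315)

[3] `<polygon>` regular polygon, #000000→cut S897 F1447: (237.130,76.161) → (244.111,70.665) → (241.041,62.328) → (232.163,62.670) → (229.745,71.220) → (237.130,76.161) (closed)

[4] `<polyline>` open polyline, #000000→cut S897 F1447: (166.540,32.440) → (184.721,75.419) → (74.948,8.587) → (16.618,90.868) → (141.012,65.783)

[5] `<path>` closed polygon, #ff8800→score S479 F2537: (144.529,92.350) → (224.078,44.804) → (196.309,52.176) → (107.784,80.336) → (144.529,92.350) (closed)

[6] `<path>` cubic bezier, #000000→cut S897 F1447: (114.584,19.022) → (118.865,21.456) → (119.986,32.467) → (120.113,47.434) → (121.413,61.738) → (126.051,70.757) → (136.195,69.871)

[7] `<rect>` rectangle, #000000→cut S897 F1447: (109.027,79.008) → (164.735,79.008) → (164.735,60.892) → (109.027,60.892) → (109.027,79.008) (closed)

; Generated by LaserGRBL
G21
G90
G0 X95.287 Y6.923
M4 S897
G1 X315.021 Y67.610 F1447
M5
G0 X278.428 Y93.431
M4 S479
G1 X20.721 Y32.931 F2537
G1 X183.142 Y91.315
M5
G0 X237.130 Y76.161
M4 S897
G1 X244.111 Y70.665 F1447
G1 X241.041 Y62.328
G1 X232.163 Y62.670
G1 X229.745 Y71.220
G1 X237.130 Y76.161
M5
G0 X166.540 Y32.440
M4 S897
G1 X184.721 Y75.419 F1447
G1 X74.948 Y8.587
G1 X16.618 Y90.868
G1 X141.012 Y65.783
M5
G0 X144.529 Y92.350
M4 S479
G1 X224.078 Y44.804 F2537
G1 X196.309 Y52.176
G1 X107.784 Y80.336
G1 X144.529 Y92.350
M5
G0 X114.584 Y19.022
M4 S897
G1 X118.865 Y21.456 F1447
G1 X119.986 Y32.467
G1 X120.113 Y47.434
G1 X121.413 Y61.738
G1 X126.051 Y70.757
G1 X136.195 Y69.871
M5
G0 X109.027 Y79.008
M4 S897
G1 X164.735 Y79.008 F1447
G1 X164.735 Y60.892
G1 X109.027 Y60.892
G1 X109.027 Y79.008
M5
G0 X0.000 Y0.000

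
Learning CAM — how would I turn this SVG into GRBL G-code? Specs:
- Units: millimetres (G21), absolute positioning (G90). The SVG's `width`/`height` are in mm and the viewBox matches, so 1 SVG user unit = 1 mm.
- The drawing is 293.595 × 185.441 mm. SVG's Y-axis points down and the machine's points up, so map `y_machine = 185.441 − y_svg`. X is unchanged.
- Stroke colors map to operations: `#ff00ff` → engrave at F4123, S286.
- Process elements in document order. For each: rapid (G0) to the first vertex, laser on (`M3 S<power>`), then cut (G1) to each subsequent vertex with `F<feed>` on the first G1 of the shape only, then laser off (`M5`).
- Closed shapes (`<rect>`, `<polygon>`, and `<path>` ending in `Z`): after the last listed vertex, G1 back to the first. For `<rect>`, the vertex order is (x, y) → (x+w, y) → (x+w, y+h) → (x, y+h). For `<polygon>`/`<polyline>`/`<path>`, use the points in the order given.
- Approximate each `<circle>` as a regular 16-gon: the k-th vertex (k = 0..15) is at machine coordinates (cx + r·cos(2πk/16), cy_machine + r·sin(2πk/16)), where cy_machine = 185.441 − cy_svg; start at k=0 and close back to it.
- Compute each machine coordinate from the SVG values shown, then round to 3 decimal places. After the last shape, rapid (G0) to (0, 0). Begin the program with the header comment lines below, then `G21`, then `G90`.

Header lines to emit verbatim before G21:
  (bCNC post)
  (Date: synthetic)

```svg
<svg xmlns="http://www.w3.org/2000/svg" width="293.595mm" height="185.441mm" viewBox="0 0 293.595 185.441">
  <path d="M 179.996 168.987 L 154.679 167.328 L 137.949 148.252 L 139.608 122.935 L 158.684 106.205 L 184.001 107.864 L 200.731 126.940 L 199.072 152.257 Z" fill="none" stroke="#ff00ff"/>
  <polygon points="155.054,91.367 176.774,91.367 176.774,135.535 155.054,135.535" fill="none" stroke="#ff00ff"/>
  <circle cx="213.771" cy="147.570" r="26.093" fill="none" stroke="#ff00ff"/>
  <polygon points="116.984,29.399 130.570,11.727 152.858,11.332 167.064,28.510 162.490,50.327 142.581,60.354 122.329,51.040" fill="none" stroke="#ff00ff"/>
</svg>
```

1 u = 1 mm; y_m = 185.441 − y.

[1] `<path>` regular polygon, #ff00ff→engrave S286 F4123: (179.996,16.454) → (154.679,18.113) → (137.949,37.189) → (139.608,62.506) → (158.684,79.236) → (184.001,77.577) → (200.731,58.501) → (199.072,33.184) → (179.996,16.454) (closed)

[2] `<polygon>` rectangle, #ff00ff→engrave S286 F4123: (155.054,94.074) → (176.774,94.074) → (176.774,49.906) → (155.054,49.906) → (155.054,94.074) (closed)

[3] `<circle>` circle, #ff00ff→engrave S286 F4123: (239.864,37.871) → (237.878,47.856) → (232.222,56.322) → (223.756,61.978) → (213.771,63.964) → (203.786,61.978) → (195.320,56.322) → (189.664,47.856) → (187.678,37.871) → (189.664,27.886) → (195.320,19.420) → (203.786,13.764) → (213.771,11.778) → (223.756,13.764) → (232.222,19.420) → (237.878,27.886) → (239.864,37.871) (closed)

[4] `<polygon>` regular polygon, #ff00ff→engrave S286 F4123: (116.984,156.042) → (130.570,173.714) → (152.858,174.109) → (167.064,156.931) → (162.490,135.114) → (142.581,125.087) → (122.329,134.401) → (116.984,156.042) (closed)

(bCNC post)
(Date: synthetic)
G21
G90
G0 X179.996 Y16.454
M3 S286
G1 X154.679 Y18.113 F4123
G1 X137.949 Y37.189
G1 X139.608 Y62.506
G1 X158.684 Y79.236
G1 X184.001 Y77.577
G1 X200.731 Y58.501
G1 X199.072 Y33.184
G1 X179.996 Y16.454
M5
G0 X155.054 Y94.074
M3 S286
G1 X176.774 Y94.074 F4123
G1 X176.774 Y49.906
G1 X155.054 Y49.906
G1 X155.054 Y94.074
M5
G0 X239.864 Y37.871
M3 S286
G1 X237.878 Y47.856 F4123
G1 X232.222 Y56.322
G1 X223.756 Y61.978
G1 X213.771 Y63.964
G1 X203.786 Y61.978
G1 X195.320 Y56.322
G1 X189.664 Y47.856
G1 X187.678 Y37.871
G1 X189.664 Y27.886
G1 X195.320 Y19.420
G1 X203.786 Y13.764
G1 X213.771 Y11.778
G1 X223.756 Y13.764
G1 X232.222 Y19.420
G1 X237.878 Y27.886
G1 X239.864 Y37.871
M5
G0 X116.984 Y156.042
M3 S286
G1 X130.570 Y173.714 F4123
G1 X152.858 Y174.109
G1 X167.064 Y156.931
G1 X162.490 Y135.114
G1 X142.581 Y125.087
G1 X122.329 Y134.401
G1 X116.984 Y156.042
M5
G0 X0.000 Y0.000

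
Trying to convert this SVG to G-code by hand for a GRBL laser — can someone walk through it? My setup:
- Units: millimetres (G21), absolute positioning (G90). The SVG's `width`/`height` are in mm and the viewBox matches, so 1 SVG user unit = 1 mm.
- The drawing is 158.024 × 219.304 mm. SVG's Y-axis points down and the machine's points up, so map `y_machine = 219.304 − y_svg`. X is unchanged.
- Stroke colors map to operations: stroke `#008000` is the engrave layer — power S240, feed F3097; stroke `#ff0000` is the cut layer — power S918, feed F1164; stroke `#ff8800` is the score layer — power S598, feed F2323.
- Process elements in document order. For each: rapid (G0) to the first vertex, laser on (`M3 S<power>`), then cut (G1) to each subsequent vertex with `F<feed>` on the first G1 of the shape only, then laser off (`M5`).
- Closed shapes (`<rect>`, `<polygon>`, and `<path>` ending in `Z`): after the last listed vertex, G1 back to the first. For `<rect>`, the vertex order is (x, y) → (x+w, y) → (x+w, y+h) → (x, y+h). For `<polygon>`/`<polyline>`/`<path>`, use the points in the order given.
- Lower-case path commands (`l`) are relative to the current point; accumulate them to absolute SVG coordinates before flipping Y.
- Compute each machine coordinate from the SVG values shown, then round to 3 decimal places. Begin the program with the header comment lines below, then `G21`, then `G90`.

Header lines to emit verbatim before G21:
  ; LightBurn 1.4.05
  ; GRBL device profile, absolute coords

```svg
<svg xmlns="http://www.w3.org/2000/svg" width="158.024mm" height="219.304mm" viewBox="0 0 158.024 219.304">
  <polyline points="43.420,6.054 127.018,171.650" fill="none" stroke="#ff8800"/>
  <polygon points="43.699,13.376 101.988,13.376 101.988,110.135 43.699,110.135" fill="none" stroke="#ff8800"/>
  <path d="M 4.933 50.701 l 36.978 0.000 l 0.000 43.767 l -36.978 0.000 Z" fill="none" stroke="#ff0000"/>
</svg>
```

; LightBurn 1.4.05
; GRBL device profile, absolute coords
G21
G90
G0 X43.420 Y213.250
M3 S598
G1 X127.018 Y47.654 F2323
M5
G0 X43.699 Y205.928
M3 S598
G1 X101.988 Y205.928 F2323
G1 X101.988 Y109.169
G1 X43.699 Y109.169
G1 X43.699 Y205.928
M5
G0 X4.933 Y168.603
M3 S918
G1 X41.911 Y168.603 F1164
G1 X41.911 Y124.836
G1 X4.933 Y124.836
G1 X4.933 Y168.603
M5

viewBox `0 0 158.024 219.304` with mm width/height → 1 unit = 1 mm. Flip: y_m = 219.304 − y_svg.

**Shape 1** — `<polyline>` line segment, stroke `#ff8800` → score (S598, F2323). Machine vertices: (43.420,213.250) → (127.018,47.654). Open path.

**Shape 2** — `<polygon>` rectangle, stroke `#ff8800` → score (S598, F2323). Machine vertices: (43.699,205.928) → (101.988,205.928) → (101.988,109.169) → (43.699,109.169) → (43.699,205.928). Closed: final G1 returns to the first vertex.

**Shape 3** — `<path>` rectangle, stroke `#ff0000` → cut (S918, F1164). Machine vertices: (4.933,168.603) → (41.911,168.603) → (41.911,124.836) → (4.933,124.836) → (4.933,168.603). Closed: final G1 returns to the first vertex.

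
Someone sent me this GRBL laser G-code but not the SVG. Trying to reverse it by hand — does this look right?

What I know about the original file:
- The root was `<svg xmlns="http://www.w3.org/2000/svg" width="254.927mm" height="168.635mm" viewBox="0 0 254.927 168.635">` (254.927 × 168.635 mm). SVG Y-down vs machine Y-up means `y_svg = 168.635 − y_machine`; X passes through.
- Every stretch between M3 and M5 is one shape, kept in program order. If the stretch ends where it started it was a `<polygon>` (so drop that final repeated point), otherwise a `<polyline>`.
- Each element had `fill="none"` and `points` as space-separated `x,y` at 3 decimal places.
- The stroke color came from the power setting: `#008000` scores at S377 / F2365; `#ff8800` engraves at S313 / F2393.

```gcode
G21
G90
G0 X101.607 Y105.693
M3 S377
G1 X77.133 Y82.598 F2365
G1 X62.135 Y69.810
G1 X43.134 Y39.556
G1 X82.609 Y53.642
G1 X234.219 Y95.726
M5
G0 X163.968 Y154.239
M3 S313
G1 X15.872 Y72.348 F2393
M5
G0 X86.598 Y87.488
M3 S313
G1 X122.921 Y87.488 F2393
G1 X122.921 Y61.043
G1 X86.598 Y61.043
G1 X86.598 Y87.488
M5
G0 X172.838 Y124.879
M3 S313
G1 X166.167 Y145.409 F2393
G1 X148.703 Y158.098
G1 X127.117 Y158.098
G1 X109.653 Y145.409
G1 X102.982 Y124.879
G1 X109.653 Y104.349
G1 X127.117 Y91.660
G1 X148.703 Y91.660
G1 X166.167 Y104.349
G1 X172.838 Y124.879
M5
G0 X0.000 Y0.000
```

<svg xmlns="http://www.w3.org/2000/svg" width="254.927mm" height="168.635mm" viewBox="0 0 254.927 168.635">
  <polyline points="101.607,62.942 77.133,86.037 62.135,98.825 43.134,129.079 82.609,114.993 234.219,72.909" fill="none" stroke="#008000"/>
  <polyline points="163.968,14.396 15.872,96.287" fill="none" stroke="#ff8800"/>
  <polygon points="86.598,81.147 122.921,81.147 122.921,107.592 86.598,107.592" fill="none" stroke="#ff8800"/>
  <polygon points="172.838,43.756 166.167,23.226 148.703,10.537 127.117,10.537 109.653,23.226 102.982,43.756 109.653,64.286 127.117,76.975 148.703,76.975 166.167,64.286" fill="none" stroke="#ff8800"/>
</svg>

Each laser-on run becomes one SVG element. Flip Y back into SVG space with y_svg = 168.635 − y_machine.

Run 1: S377 ⇒ score layer `#008000`. The run is open, so emit a `<polyline>` with points (Y-flipped): 101.607,62.942 77.133,86.037 62.135,98.825 43.134,129.079 82.609,114.993 234.219,72.909.

Run 2: S313 ⇒ engrave layer `#ff8800`. The run is open, so emit a `<polyline>` with points (Y-flipped): 163.968,14.396 15.872,96.287.

Run 3: S313 ⇒ engrave layer `#ff8800`. The run returns to its start, so emit a `<polygon>` with points (Y-flipped): 86.598,81.147 122.921,81.147 122.921,107.592 86.598,107.592.

Run 4: the run's S313 means `#ff8800` (engrave). The run returns to its start, so emit a `<polygon>` with points (Y-flipped): 172.838,43.756 166.167,23.226 148.703,10.537 127.117,10.537 109.653,23.226 102.982,43.756 109.653,64.286 127.117,76.975 148.703,76.975 166.167,64.286.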